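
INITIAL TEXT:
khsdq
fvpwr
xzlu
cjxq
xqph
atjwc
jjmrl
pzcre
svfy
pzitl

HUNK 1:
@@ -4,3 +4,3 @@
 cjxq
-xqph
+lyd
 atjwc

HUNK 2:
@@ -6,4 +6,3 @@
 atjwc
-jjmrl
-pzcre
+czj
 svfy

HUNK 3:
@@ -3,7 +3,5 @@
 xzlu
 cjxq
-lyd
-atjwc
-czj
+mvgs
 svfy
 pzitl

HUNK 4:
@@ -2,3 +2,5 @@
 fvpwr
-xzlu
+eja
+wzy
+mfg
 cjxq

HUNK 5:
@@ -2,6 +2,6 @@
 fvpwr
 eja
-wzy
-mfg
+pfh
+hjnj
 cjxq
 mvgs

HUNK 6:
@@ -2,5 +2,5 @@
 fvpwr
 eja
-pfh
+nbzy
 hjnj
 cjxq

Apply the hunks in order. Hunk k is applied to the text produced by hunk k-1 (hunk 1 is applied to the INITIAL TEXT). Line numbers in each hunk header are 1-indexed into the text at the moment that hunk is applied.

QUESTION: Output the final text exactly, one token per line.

Hunk 1: at line 4 remove [xqph] add [lyd] -> 10 lines: khsdq fvpwr xzlu cjxq lyd atjwc jjmrl pzcre svfy pzitl
Hunk 2: at line 6 remove [jjmrl,pzcre] add [czj] -> 9 lines: khsdq fvpwr xzlu cjxq lyd atjwc czj svfy pzitl
Hunk 3: at line 3 remove [lyd,atjwc,czj] add [mvgs] -> 7 lines: khsdq fvpwr xzlu cjxq mvgs svfy pzitl
Hunk 4: at line 2 remove [xzlu] add [eja,wzy,mfg] -> 9 lines: khsdq fvpwr eja wzy mfg cjxq mvgs svfy pzitl
Hunk 5: at line 2 remove [wzy,mfg] add [pfh,hjnj] -> 9 lines: khsdq fvpwr eja pfh hjnj cjxq mvgs svfy pzitl
Hunk 6: at line 2 remove [pfh] add [nbzy] -> 9 lines: khsdq fvpwr eja nbzy hjnj cjxq mvgs svfy pzitl

Answer: khsdq
fvpwr
eja
nbzy
hjnj
cjxq
mvgs
svfy
pzitl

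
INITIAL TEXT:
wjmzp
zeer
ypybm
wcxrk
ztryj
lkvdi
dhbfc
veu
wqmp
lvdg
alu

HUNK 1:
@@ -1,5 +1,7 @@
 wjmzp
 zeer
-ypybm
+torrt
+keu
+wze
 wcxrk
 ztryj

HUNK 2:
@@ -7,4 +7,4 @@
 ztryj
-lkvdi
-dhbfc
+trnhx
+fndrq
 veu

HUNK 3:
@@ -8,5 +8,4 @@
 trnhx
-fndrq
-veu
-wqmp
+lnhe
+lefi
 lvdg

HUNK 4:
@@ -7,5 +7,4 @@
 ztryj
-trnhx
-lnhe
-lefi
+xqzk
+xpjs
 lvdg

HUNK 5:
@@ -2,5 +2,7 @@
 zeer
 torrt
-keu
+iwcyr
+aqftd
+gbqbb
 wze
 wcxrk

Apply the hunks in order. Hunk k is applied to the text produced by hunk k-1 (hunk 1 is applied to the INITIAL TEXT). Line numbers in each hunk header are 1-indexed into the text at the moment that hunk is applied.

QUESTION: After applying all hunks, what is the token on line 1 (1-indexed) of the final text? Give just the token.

Answer: wjmzp

Derivation:
Hunk 1: at line 1 remove [ypybm] add [torrt,keu,wze] -> 13 lines: wjmzp zeer torrt keu wze wcxrk ztryj lkvdi dhbfc veu wqmp lvdg alu
Hunk 2: at line 7 remove [lkvdi,dhbfc] add [trnhx,fndrq] -> 13 lines: wjmzp zeer torrt keu wze wcxrk ztryj trnhx fndrq veu wqmp lvdg alu
Hunk 3: at line 8 remove [fndrq,veu,wqmp] add [lnhe,lefi] -> 12 lines: wjmzp zeer torrt keu wze wcxrk ztryj trnhx lnhe lefi lvdg alu
Hunk 4: at line 7 remove [trnhx,lnhe,lefi] add [xqzk,xpjs] -> 11 lines: wjmzp zeer torrt keu wze wcxrk ztryj xqzk xpjs lvdg alu
Hunk 5: at line 2 remove [keu] add [iwcyr,aqftd,gbqbb] -> 13 lines: wjmzp zeer torrt iwcyr aqftd gbqbb wze wcxrk ztryj xqzk xpjs lvdg alu
Final line 1: wjmzp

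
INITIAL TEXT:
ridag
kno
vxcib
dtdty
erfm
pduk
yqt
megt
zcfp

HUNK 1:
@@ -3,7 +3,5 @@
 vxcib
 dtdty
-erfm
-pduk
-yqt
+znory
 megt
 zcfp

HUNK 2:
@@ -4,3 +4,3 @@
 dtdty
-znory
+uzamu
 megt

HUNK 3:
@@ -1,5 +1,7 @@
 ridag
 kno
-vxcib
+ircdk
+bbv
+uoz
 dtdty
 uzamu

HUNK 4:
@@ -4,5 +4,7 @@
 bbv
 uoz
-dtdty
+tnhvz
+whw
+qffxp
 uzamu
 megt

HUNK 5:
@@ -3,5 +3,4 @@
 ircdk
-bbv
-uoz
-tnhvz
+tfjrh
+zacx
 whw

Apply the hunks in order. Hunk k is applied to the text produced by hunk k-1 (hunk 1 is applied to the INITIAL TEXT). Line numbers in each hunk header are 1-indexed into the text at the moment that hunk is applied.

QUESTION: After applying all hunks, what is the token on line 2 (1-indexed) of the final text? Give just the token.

Hunk 1: at line 3 remove [erfm,pduk,yqt] add [znory] -> 7 lines: ridag kno vxcib dtdty znory megt zcfp
Hunk 2: at line 4 remove [znory] add [uzamu] -> 7 lines: ridag kno vxcib dtdty uzamu megt zcfp
Hunk 3: at line 1 remove [vxcib] add [ircdk,bbv,uoz] -> 9 lines: ridag kno ircdk bbv uoz dtdty uzamu megt zcfp
Hunk 4: at line 4 remove [dtdty] add [tnhvz,whw,qffxp] -> 11 lines: ridag kno ircdk bbv uoz tnhvz whw qffxp uzamu megt zcfp
Hunk 5: at line 3 remove [bbv,uoz,tnhvz] add [tfjrh,zacx] -> 10 lines: ridag kno ircdk tfjrh zacx whw qffxp uzamu megt zcfp
Final line 2: kno

Answer: kno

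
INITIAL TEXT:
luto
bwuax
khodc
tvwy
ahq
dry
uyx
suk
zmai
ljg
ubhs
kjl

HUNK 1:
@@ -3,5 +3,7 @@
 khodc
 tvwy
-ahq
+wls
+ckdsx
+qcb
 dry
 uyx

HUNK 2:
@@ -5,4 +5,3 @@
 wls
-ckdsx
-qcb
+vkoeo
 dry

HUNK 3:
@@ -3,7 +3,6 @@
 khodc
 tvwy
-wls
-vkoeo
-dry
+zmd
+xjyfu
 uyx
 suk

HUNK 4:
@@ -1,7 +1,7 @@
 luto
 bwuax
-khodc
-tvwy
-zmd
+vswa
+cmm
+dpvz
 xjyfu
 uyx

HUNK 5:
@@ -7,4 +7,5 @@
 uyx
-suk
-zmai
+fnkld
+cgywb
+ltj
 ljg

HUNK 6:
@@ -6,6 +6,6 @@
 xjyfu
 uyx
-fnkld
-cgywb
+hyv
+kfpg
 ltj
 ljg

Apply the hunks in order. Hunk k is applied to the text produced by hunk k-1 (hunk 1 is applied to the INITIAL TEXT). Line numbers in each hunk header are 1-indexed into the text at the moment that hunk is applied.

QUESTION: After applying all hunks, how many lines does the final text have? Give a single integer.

Answer: 13

Derivation:
Hunk 1: at line 3 remove [ahq] add [wls,ckdsx,qcb] -> 14 lines: luto bwuax khodc tvwy wls ckdsx qcb dry uyx suk zmai ljg ubhs kjl
Hunk 2: at line 5 remove [ckdsx,qcb] add [vkoeo] -> 13 lines: luto bwuax khodc tvwy wls vkoeo dry uyx suk zmai ljg ubhs kjl
Hunk 3: at line 3 remove [wls,vkoeo,dry] add [zmd,xjyfu] -> 12 lines: luto bwuax khodc tvwy zmd xjyfu uyx suk zmai ljg ubhs kjl
Hunk 4: at line 1 remove [khodc,tvwy,zmd] add [vswa,cmm,dpvz] -> 12 lines: luto bwuax vswa cmm dpvz xjyfu uyx suk zmai ljg ubhs kjl
Hunk 5: at line 7 remove [suk,zmai] add [fnkld,cgywb,ltj] -> 13 lines: luto bwuax vswa cmm dpvz xjyfu uyx fnkld cgywb ltj ljg ubhs kjl
Hunk 6: at line 6 remove [fnkld,cgywb] add [hyv,kfpg] -> 13 lines: luto bwuax vswa cmm dpvz xjyfu uyx hyv kfpg ltj ljg ubhs kjl
Final line count: 13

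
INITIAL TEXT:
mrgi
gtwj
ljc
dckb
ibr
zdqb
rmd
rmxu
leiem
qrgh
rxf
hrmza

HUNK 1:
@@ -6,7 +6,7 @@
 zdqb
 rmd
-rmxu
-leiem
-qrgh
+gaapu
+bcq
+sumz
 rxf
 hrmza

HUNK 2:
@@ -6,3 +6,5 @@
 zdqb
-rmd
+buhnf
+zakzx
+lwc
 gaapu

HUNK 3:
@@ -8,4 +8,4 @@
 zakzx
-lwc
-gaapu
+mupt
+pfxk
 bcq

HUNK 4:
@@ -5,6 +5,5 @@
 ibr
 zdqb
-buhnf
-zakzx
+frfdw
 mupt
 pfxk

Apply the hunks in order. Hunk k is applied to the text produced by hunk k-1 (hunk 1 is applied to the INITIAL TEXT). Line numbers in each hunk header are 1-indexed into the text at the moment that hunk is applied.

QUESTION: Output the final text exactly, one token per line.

Hunk 1: at line 6 remove [rmxu,leiem,qrgh] add [gaapu,bcq,sumz] -> 12 lines: mrgi gtwj ljc dckb ibr zdqb rmd gaapu bcq sumz rxf hrmza
Hunk 2: at line 6 remove [rmd] add [buhnf,zakzx,lwc] -> 14 lines: mrgi gtwj ljc dckb ibr zdqb buhnf zakzx lwc gaapu bcq sumz rxf hrmza
Hunk 3: at line 8 remove [lwc,gaapu] add [mupt,pfxk] -> 14 lines: mrgi gtwj ljc dckb ibr zdqb buhnf zakzx mupt pfxk bcq sumz rxf hrmza
Hunk 4: at line 5 remove [buhnf,zakzx] add [frfdw] -> 13 lines: mrgi gtwj ljc dckb ibr zdqb frfdw mupt pfxk bcq sumz rxf hrmza

Answer: mrgi
gtwj
ljc
dckb
ibr
zdqb
frfdw
mupt
pfxk
bcq
sumz
rxf
hrmza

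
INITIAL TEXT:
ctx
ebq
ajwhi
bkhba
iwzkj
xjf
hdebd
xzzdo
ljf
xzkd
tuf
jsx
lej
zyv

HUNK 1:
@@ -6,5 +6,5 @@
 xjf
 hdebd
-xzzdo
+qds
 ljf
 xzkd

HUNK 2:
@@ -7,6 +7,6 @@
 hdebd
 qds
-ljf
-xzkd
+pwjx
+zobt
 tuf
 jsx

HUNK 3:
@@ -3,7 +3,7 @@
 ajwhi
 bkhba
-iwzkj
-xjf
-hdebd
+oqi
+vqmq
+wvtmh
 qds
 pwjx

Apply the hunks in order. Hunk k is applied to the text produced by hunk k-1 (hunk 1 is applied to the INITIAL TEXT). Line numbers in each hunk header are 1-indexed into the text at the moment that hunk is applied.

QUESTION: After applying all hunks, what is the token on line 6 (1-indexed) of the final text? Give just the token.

Hunk 1: at line 6 remove [xzzdo] add [qds] -> 14 lines: ctx ebq ajwhi bkhba iwzkj xjf hdebd qds ljf xzkd tuf jsx lej zyv
Hunk 2: at line 7 remove [ljf,xzkd] add [pwjx,zobt] -> 14 lines: ctx ebq ajwhi bkhba iwzkj xjf hdebd qds pwjx zobt tuf jsx lej zyv
Hunk 3: at line 3 remove [iwzkj,xjf,hdebd] add [oqi,vqmq,wvtmh] -> 14 lines: ctx ebq ajwhi bkhba oqi vqmq wvtmh qds pwjx zobt tuf jsx lej zyv
Final line 6: vqmq

Answer: vqmq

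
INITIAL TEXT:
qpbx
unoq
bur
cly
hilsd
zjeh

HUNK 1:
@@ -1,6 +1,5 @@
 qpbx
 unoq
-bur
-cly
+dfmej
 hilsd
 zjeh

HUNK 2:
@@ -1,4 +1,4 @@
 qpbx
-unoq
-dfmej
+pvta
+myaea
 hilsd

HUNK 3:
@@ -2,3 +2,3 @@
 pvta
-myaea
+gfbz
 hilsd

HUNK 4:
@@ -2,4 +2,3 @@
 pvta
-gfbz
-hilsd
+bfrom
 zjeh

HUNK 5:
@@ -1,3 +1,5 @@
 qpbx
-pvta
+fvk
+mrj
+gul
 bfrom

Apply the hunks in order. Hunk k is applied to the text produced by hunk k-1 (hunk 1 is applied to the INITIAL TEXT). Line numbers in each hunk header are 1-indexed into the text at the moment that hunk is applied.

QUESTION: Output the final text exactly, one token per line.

Hunk 1: at line 1 remove [bur,cly] add [dfmej] -> 5 lines: qpbx unoq dfmej hilsd zjeh
Hunk 2: at line 1 remove [unoq,dfmej] add [pvta,myaea] -> 5 lines: qpbx pvta myaea hilsd zjeh
Hunk 3: at line 2 remove [myaea] add [gfbz] -> 5 lines: qpbx pvta gfbz hilsd zjeh
Hunk 4: at line 2 remove [gfbz,hilsd] add [bfrom] -> 4 lines: qpbx pvta bfrom zjeh
Hunk 5: at line 1 remove [pvta] add [fvk,mrj,gul] -> 6 lines: qpbx fvk mrj gul bfrom zjeh

Answer: qpbx
fvk
mrj
gul
bfrom
zjeh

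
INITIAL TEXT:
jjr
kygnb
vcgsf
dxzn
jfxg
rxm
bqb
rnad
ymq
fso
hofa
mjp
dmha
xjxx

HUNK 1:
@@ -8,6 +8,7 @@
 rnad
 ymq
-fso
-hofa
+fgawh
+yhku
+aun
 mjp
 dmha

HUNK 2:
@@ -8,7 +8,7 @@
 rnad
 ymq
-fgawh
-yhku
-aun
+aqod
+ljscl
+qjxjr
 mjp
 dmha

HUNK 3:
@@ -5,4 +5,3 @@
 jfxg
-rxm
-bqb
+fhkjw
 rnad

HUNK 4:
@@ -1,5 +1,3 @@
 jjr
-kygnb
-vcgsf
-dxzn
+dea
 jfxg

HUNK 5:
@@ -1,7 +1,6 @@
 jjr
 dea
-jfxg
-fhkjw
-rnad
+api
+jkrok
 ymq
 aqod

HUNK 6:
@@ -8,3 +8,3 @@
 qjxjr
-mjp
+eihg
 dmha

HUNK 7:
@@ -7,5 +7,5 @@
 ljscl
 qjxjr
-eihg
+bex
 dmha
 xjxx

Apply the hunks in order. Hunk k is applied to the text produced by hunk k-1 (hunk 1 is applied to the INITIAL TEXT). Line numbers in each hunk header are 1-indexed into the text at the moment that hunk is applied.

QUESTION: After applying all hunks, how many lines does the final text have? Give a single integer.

Hunk 1: at line 8 remove [fso,hofa] add [fgawh,yhku,aun] -> 15 lines: jjr kygnb vcgsf dxzn jfxg rxm bqb rnad ymq fgawh yhku aun mjp dmha xjxx
Hunk 2: at line 8 remove [fgawh,yhku,aun] add [aqod,ljscl,qjxjr] -> 15 lines: jjr kygnb vcgsf dxzn jfxg rxm bqb rnad ymq aqod ljscl qjxjr mjp dmha xjxx
Hunk 3: at line 5 remove [rxm,bqb] add [fhkjw] -> 14 lines: jjr kygnb vcgsf dxzn jfxg fhkjw rnad ymq aqod ljscl qjxjr mjp dmha xjxx
Hunk 4: at line 1 remove [kygnb,vcgsf,dxzn] add [dea] -> 12 lines: jjr dea jfxg fhkjw rnad ymq aqod ljscl qjxjr mjp dmha xjxx
Hunk 5: at line 1 remove [jfxg,fhkjw,rnad] add [api,jkrok] -> 11 lines: jjr dea api jkrok ymq aqod ljscl qjxjr mjp dmha xjxx
Hunk 6: at line 8 remove [mjp] add [eihg] -> 11 lines: jjr dea api jkrok ymq aqod ljscl qjxjr eihg dmha xjxx
Hunk 7: at line 7 remove [eihg] add [bex] -> 11 lines: jjr dea api jkrok ymq aqod ljscl qjxjr bex dmha xjxx
Final line count: 11

Answer: 11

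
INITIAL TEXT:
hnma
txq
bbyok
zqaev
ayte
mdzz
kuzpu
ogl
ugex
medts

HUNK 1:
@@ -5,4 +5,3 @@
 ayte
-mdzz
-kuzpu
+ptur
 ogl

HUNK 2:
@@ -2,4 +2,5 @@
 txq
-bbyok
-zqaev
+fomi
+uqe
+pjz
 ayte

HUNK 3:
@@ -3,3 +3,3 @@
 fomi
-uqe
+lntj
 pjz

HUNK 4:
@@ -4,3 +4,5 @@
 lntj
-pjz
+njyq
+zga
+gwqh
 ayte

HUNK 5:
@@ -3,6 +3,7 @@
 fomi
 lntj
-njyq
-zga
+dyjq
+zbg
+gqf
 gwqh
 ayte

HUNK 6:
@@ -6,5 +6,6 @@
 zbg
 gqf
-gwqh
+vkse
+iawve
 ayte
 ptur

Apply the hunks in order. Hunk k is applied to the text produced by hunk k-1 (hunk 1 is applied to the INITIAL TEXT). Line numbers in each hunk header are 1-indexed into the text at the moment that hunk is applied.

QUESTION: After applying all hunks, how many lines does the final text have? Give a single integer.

Answer: 14

Derivation:
Hunk 1: at line 5 remove [mdzz,kuzpu] add [ptur] -> 9 lines: hnma txq bbyok zqaev ayte ptur ogl ugex medts
Hunk 2: at line 2 remove [bbyok,zqaev] add [fomi,uqe,pjz] -> 10 lines: hnma txq fomi uqe pjz ayte ptur ogl ugex medts
Hunk 3: at line 3 remove [uqe] add [lntj] -> 10 lines: hnma txq fomi lntj pjz ayte ptur ogl ugex medts
Hunk 4: at line 4 remove [pjz] add [njyq,zga,gwqh] -> 12 lines: hnma txq fomi lntj njyq zga gwqh ayte ptur ogl ugex medts
Hunk 5: at line 3 remove [njyq,zga] add [dyjq,zbg,gqf] -> 13 lines: hnma txq fomi lntj dyjq zbg gqf gwqh ayte ptur ogl ugex medts
Hunk 6: at line 6 remove [gwqh] add [vkse,iawve] -> 14 lines: hnma txq fomi lntj dyjq zbg gqf vkse iawve ayte ptur ogl ugex medts
Final line count: 14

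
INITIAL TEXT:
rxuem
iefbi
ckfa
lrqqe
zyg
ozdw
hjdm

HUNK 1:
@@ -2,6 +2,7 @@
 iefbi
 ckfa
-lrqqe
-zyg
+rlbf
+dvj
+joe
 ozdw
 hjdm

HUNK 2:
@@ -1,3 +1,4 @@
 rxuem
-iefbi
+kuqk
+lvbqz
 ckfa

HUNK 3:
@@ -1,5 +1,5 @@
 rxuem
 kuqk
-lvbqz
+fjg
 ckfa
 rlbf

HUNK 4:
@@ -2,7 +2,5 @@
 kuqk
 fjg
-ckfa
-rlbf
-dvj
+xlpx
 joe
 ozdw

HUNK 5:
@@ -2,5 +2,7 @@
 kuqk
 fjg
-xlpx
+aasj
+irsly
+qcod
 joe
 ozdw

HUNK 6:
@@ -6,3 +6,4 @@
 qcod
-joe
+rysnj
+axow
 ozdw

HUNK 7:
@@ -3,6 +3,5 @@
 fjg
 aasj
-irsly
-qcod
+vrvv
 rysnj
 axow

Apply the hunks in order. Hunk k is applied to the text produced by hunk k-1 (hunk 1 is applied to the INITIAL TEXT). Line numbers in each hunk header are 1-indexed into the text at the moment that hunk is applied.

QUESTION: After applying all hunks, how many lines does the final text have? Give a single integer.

Hunk 1: at line 2 remove [lrqqe,zyg] add [rlbf,dvj,joe] -> 8 lines: rxuem iefbi ckfa rlbf dvj joe ozdw hjdm
Hunk 2: at line 1 remove [iefbi] add [kuqk,lvbqz] -> 9 lines: rxuem kuqk lvbqz ckfa rlbf dvj joe ozdw hjdm
Hunk 3: at line 1 remove [lvbqz] add [fjg] -> 9 lines: rxuem kuqk fjg ckfa rlbf dvj joe ozdw hjdm
Hunk 4: at line 2 remove [ckfa,rlbf,dvj] add [xlpx] -> 7 lines: rxuem kuqk fjg xlpx joe ozdw hjdm
Hunk 5: at line 2 remove [xlpx] add [aasj,irsly,qcod] -> 9 lines: rxuem kuqk fjg aasj irsly qcod joe ozdw hjdm
Hunk 6: at line 6 remove [joe] add [rysnj,axow] -> 10 lines: rxuem kuqk fjg aasj irsly qcod rysnj axow ozdw hjdm
Hunk 7: at line 3 remove [irsly,qcod] add [vrvv] -> 9 lines: rxuem kuqk fjg aasj vrvv rysnj axow ozdw hjdm
Final line count: 9

Answer: 9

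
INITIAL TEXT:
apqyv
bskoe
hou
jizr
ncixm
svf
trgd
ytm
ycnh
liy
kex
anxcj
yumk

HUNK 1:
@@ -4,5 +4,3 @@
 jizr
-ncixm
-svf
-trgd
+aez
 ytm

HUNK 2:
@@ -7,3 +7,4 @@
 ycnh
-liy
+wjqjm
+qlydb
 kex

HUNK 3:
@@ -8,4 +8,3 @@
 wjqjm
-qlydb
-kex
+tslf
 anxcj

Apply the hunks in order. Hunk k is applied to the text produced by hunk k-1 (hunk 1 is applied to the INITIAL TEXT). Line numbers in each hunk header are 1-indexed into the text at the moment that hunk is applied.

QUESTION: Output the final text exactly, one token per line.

Hunk 1: at line 4 remove [ncixm,svf,trgd] add [aez] -> 11 lines: apqyv bskoe hou jizr aez ytm ycnh liy kex anxcj yumk
Hunk 2: at line 7 remove [liy] add [wjqjm,qlydb] -> 12 lines: apqyv bskoe hou jizr aez ytm ycnh wjqjm qlydb kex anxcj yumk
Hunk 3: at line 8 remove [qlydb,kex] add [tslf] -> 11 lines: apqyv bskoe hou jizr aez ytm ycnh wjqjm tslf anxcj yumk

Answer: apqyv
bskoe
hou
jizr
aez
ytm
ycnh
wjqjm
tslf
anxcj
yumk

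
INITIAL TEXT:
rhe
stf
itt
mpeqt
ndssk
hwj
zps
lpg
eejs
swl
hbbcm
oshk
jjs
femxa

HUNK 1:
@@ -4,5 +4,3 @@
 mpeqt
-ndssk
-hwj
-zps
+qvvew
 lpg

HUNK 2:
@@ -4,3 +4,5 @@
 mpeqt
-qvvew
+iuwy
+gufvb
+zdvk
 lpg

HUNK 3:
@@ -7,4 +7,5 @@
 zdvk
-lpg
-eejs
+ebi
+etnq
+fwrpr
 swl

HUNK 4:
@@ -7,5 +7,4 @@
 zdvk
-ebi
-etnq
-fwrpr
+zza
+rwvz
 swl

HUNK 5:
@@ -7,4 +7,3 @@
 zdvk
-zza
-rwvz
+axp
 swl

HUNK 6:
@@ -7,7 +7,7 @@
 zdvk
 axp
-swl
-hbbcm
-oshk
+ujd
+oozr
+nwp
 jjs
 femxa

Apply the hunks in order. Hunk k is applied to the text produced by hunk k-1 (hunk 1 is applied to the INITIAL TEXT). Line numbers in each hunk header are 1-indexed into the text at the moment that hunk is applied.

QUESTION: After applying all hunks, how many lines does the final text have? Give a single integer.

Answer: 13

Derivation:
Hunk 1: at line 4 remove [ndssk,hwj,zps] add [qvvew] -> 12 lines: rhe stf itt mpeqt qvvew lpg eejs swl hbbcm oshk jjs femxa
Hunk 2: at line 4 remove [qvvew] add [iuwy,gufvb,zdvk] -> 14 lines: rhe stf itt mpeqt iuwy gufvb zdvk lpg eejs swl hbbcm oshk jjs femxa
Hunk 3: at line 7 remove [lpg,eejs] add [ebi,etnq,fwrpr] -> 15 lines: rhe stf itt mpeqt iuwy gufvb zdvk ebi etnq fwrpr swl hbbcm oshk jjs femxa
Hunk 4: at line 7 remove [ebi,etnq,fwrpr] add [zza,rwvz] -> 14 lines: rhe stf itt mpeqt iuwy gufvb zdvk zza rwvz swl hbbcm oshk jjs femxa
Hunk 5: at line 7 remove [zza,rwvz] add [axp] -> 13 lines: rhe stf itt mpeqt iuwy gufvb zdvk axp swl hbbcm oshk jjs femxa
Hunk 6: at line 7 remove [swl,hbbcm,oshk] add [ujd,oozr,nwp] -> 13 lines: rhe stf itt mpeqt iuwy gufvb zdvk axp ujd oozr nwp jjs femxa
Final line count: 13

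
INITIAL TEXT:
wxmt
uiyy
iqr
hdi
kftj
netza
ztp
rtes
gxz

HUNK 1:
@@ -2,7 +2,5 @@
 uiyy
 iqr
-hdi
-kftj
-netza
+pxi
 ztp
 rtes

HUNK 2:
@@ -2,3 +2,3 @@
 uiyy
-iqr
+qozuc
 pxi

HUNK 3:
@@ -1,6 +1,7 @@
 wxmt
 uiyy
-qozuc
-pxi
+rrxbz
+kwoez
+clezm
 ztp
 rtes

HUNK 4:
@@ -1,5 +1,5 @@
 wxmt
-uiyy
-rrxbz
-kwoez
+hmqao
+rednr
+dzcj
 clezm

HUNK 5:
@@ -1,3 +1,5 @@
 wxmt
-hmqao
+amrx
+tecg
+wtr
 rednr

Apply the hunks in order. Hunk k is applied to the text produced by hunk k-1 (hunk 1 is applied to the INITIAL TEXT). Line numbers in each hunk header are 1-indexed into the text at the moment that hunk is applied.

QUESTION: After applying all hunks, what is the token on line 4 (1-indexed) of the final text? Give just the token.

Answer: wtr

Derivation:
Hunk 1: at line 2 remove [hdi,kftj,netza] add [pxi] -> 7 lines: wxmt uiyy iqr pxi ztp rtes gxz
Hunk 2: at line 2 remove [iqr] add [qozuc] -> 7 lines: wxmt uiyy qozuc pxi ztp rtes gxz
Hunk 3: at line 1 remove [qozuc,pxi] add [rrxbz,kwoez,clezm] -> 8 lines: wxmt uiyy rrxbz kwoez clezm ztp rtes gxz
Hunk 4: at line 1 remove [uiyy,rrxbz,kwoez] add [hmqao,rednr,dzcj] -> 8 lines: wxmt hmqao rednr dzcj clezm ztp rtes gxz
Hunk 5: at line 1 remove [hmqao] add [amrx,tecg,wtr] -> 10 lines: wxmt amrx tecg wtr rednr dzcj clezm ztp rtes gxz
Final line 4: wtr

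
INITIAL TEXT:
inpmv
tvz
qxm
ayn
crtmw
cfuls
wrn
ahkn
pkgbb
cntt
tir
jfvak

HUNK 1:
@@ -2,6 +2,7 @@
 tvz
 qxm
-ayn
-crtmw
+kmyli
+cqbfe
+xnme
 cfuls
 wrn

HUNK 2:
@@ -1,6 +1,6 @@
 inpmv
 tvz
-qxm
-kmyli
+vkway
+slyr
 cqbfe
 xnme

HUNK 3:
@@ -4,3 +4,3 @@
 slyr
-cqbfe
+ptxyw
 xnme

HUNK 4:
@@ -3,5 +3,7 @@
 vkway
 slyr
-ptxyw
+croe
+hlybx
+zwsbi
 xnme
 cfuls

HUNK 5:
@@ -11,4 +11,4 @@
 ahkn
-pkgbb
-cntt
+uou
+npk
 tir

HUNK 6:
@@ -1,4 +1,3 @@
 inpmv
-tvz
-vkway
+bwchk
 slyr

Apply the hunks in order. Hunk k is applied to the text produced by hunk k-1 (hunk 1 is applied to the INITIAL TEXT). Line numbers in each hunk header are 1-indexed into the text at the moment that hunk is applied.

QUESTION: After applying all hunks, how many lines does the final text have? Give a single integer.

Hunk 1: at line 2 remove [ayn,crtmw] add [kmyli,cqbfe,xnme] -> 13 lines: inpmv tvz qxm kmyli cqbfe xnme cfuls wrn ahkn pkgbb cntt tir jfvak
Hunk 2: at line 1 remove [qxm,kmyli] add [vkway,slyr] -> 13 lines: inpmv tvz vkway slyr cqbfe xnme cfuls wrn ahkn pkgbb cntt tir jfvak
Hunk 3: at line 4 remove [cqbfe] add [ptxyw] -> 13 lines: inpmv tvz vkway slyr ptxyw xnme cfuls wrn ahkn pkgbb cntt tir jfvak
Hunk 4: at line 3 remove [ptxyw] add [croe,hlybx,zwsbi] -> 15 lines: inpmv tvz vkway slyr croe hlybx zwsbi xnme cfuls wrn ahkn pkgbb cntt tir jfvak
Hunk 5: at line 11 remove [pkgbb,cntt] add [uou,npk] -> 15 lines: inpmv tvz vkway slyr croe hlybx zwsbi xnme cfuls wrn ahkn uou npk tir jfvak
Hunk 6: at line 1 remove [tvz,vkway] add [bwchk] -> 14 lines: inpmv bwchk slyr croe hlybx zwsbi xnme cfuls wrn ahkn uou npk tir jfvak
Final line count: 14

Answer: 14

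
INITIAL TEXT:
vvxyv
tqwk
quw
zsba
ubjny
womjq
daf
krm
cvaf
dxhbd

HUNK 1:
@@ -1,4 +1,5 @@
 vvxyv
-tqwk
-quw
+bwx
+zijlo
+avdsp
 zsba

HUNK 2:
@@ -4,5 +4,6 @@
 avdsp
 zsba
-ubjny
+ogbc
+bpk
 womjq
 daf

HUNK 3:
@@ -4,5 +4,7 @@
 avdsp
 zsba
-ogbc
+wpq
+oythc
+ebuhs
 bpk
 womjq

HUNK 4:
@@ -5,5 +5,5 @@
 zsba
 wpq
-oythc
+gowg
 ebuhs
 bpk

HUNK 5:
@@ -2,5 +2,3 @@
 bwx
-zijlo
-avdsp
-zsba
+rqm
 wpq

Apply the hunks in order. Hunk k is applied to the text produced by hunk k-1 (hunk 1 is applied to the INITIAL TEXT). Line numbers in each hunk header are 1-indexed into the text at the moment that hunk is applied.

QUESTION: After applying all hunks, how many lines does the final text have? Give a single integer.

Hunk 1: at line 1 remove [tqwk,quw] add [bwx,zijlo,avdsp] -> 11 lines: vvxyv bwx zijlo avdsp zsba ubjny womjq daf krm cvaf dxhbd
Hunk 2: at line 4 remove [ubjny] add [ogbc,bpk] -> 12 lines: vvxyv bwx zijlo avdsp zsba ogbc bpk womjq daf krm cvaf dxhbd
Hunk 3: at line 4 remove [ogbc] add [wpq,oythc,ebuhs] -> 14 lines: vvxyv bwx zijlo avdsp zsba wpq oythc ebuhs bpk womjq daf krm cvaf dxhbd
Hunk 4: at line 5 remove [oythc] add [gowg] -> 14 lines: vvxyv bwx zijlo avdsp zsba wpq gowg ebuhs bpk womjq daf krm cvaf dxhbd
Hunk 5: at line 2 remove [zijlo,avdsp,zsba] add [rqm] -> 12 lines: vvxyv bwx rqm wpq gowg ebuhs bpk womjq daf krm cvaf dxhbd
Final line count: 12

Answer: 12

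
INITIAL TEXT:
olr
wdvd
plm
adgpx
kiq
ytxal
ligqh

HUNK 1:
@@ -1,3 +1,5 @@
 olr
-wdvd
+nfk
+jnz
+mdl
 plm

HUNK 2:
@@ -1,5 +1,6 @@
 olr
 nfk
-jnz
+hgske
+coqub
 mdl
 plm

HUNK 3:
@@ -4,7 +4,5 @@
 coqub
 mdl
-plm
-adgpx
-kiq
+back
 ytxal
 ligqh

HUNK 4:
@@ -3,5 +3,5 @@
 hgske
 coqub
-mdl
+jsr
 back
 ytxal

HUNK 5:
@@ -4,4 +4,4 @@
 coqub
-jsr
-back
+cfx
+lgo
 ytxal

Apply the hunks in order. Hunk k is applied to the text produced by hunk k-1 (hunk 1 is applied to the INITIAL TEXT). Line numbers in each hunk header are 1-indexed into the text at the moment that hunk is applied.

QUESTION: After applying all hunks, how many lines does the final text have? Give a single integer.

Answer: 8

Derivation:
Hunk 1: at line 1 remove [wdvd] add [nfk,jnz,mdl] -> 9 lines: olr nfk jnz mdl plm adgpx kiq ytxal ligqh
Hunk 2: at line 1 remove [jnz] add [hgske,coqub] -> 10 lines: olr nfk hgske coqub mdl plm adgpx kiq ytxal ligqh
Hunk 3: at line 4 remove [plm,adgpx,kiq] add [back] -> 8 lines: olr nfk hgske coqub mdl back ytxal ligqh
Hunk 4: at line 3 remove [mdl] add [jsr] -> 8 lines: olr nfk hgske coqub jsr back ytxal ligqh
Hunk 5: at line 4 remove [jsr,back] add [cfx,lgo] -> 8 lines: olr nfk hgske coqub cfx lgo ytxal ligqh
Final line count: 8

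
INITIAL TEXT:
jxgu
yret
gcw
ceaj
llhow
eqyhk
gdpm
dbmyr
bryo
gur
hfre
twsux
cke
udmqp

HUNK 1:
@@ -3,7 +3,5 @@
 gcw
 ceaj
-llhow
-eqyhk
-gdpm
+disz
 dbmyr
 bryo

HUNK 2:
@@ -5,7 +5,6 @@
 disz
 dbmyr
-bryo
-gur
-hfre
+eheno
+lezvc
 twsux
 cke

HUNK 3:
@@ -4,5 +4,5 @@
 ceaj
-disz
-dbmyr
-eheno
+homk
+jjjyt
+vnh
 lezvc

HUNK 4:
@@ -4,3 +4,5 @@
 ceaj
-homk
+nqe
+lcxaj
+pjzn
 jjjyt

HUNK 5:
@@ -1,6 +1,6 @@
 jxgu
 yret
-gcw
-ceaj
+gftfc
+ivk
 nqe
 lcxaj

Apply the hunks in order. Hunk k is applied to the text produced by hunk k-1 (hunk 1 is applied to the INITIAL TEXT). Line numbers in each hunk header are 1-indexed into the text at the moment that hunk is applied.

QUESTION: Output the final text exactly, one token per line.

Answer: jxgu
yret
gftfc
ivk
nqe
lcxaj
pjzn
jjjyt
vnh
lezvc
twsux
cke
udmqp

Derivation:
Hunk 1: at line 3 remove [llhow,eqyhk,gdpm] add [disz] -> 12 lines: jxgu yret gcw ceaj disz dbmyr bryo gur hfre twsux cke udmqp
Hunk 2: at line 5 remove [bryo,gur,hfre] add [eheno,lezvc] -> 11 lines: jxgu yret gcw ceaj disz dbmyr eheno lezvc twsux cke udmqp
Hunk 3: at line 4 remove [disz,dbmyr,eheno] add [homk,jjjyt,vnh] -> 11 lines: jxgu yret gcw ceaj homk jjjyt vnh lezvc twsux cke udmqp
Hunk 4: at line 4 remove [homk] add [nqe,lcxaj,pjzn] -> 13 lines: jxgu yret gcw ceaj nqe lcxaj pjzn jjjyt vnh lezvc twsux cke udmqp
Hunk 5: at line 1 remove [gcw,ceaj] add [gftfc,ivk] -> 13 lines: jxgu yret gftfc ivk nqe lcxaj pjzn jjjyt vnh lezvc twsux cke udmqp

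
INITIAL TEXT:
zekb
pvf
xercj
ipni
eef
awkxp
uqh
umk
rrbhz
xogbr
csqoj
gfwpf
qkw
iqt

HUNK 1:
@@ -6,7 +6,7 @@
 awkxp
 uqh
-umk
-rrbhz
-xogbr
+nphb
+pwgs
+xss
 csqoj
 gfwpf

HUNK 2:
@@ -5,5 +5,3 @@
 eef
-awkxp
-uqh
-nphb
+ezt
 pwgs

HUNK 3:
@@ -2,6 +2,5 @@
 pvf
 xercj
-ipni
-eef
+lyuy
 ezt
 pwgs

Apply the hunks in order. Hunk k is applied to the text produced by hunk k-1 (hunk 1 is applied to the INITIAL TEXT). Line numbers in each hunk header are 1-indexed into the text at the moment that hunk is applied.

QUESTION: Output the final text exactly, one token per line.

Answer: zekb
pvf
xercj
lyuy
ezt
pwgs
xss
csqoj
gfwpf
qkw
iqt

Derivation:
Hunk 1: at line 6 remove [umk,rrbhz,xogbr] add [nphb,pwgs,xss] -> 14 lines: zekb pvf xercj ipni eef awkxp uqh nphb pwgs xss csqoj gfwpf qkw iqt
Hunk 2: at line 5 remove [awkxp,uqh,nphb] add [ezt] -> 12 lines: zekb pvf xercj ipni eef ezt pwgs xss csqoj gfwpf qkw iqt
Hunk 3: at line 2 remove [ipni,eef] add [lyuy] -> 11 lines: zekb pvf xercj lyuy ezt pwgs xss csqoj gfwpf qkw iqt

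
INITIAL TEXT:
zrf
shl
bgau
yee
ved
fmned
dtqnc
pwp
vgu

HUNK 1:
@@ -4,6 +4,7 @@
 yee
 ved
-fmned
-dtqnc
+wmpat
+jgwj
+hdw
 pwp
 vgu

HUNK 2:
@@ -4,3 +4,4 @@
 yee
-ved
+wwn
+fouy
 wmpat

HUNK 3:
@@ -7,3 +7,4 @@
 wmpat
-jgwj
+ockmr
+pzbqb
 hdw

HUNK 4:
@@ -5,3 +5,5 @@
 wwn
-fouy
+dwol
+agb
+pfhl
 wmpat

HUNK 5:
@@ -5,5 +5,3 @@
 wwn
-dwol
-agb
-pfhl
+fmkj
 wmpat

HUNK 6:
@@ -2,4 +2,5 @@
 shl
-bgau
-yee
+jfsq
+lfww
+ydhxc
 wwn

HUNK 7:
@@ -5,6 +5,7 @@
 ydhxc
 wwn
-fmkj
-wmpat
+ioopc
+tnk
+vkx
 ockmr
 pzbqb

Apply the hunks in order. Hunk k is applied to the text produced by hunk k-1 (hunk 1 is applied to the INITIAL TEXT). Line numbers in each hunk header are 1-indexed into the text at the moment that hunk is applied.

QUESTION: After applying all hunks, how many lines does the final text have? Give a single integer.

Hunk 1: at line 4 remove [fmned,dtqnc] add [wmpat,jgwj,hdw] -> 10 lines: zrf shl bgau yee ved wmpat jgwj hdw pwp vgu
Hunk 2: at line 4 remove [ved] add [wwn,fouy] -> 11 lines: zrf shl bgau yee wwn fouy wmpat jgwj hdw pwp vgu
Hunk 3: at line 7 remove [jgwj] add [ockmr,pzbqb] -> 12 lines: zrf shl bgau yee wwn fouy wmpat ockmr pzbqb hdw pwp vgu
Hunk 4: at line 5 remove [fouy] add [dwol,agb,pfhl] -> 14 lines: zrf shl bgau yee wwn dwol agb pfhl wmpat ockmr pzbqb hdw pwp vgu
Hunk 5: at line 5 remove [dwol,agb,pfhl] add [fmkj] -> 12 lines: zrf shl bgau yee wwn fmkj wmpat ockmr pzbqb hdw pwp vgu
Hunk 6: at line 2 remove [bgau,yee] add [jfsq,lfww,ydhxc] -> 13 lines: zrf shl jfsq lfww ydhxc wwn fmkj wmpat ockmr pzbqb hdw pwp vgu
Hunk 7: at line 5 remove [fmkj,wmpat] add [ioopc,tnk,vkx] -> 14 lines: zrf shl jfsq lfww ydhxc wwn ioopc tnk vkx ockmr pzbqb hdw pwp vgu
Final line count: 14

Answer: 14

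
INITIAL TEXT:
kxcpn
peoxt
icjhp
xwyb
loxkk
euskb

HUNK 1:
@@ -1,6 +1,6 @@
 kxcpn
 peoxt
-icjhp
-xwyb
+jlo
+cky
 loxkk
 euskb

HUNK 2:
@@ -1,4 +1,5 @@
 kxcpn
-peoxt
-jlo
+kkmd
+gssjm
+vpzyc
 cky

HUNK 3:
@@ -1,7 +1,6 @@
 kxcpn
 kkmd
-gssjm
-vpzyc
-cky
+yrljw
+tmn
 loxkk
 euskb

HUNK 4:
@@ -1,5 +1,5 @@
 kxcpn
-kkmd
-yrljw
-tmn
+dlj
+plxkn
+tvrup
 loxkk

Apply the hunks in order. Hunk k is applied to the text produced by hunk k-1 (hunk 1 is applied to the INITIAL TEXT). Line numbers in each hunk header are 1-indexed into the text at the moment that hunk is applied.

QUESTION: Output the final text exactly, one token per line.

Hunk 1: at line 1 remove [icjhp,xwyb] add [jlo,cky] -> 6 lines: kxcpn peoxt jlo cky loxkk euskb
Hunk 2: at line 1 remove [peoxt,jlo] add [kkmd,gssjm,vpzyc] -> 7 lines: kxcpn kkmd gssjm vpzyc cky loxkk euskb
Hunk 3: at line 1 remove [gssjm,vpzyc,cky] add [yrljw,tmn] -> 6 lines: kxcpn kkmd yrljw tmn loxkk euskb
Hunk 4: at line 1 remove [kkmd,yrljw,tmn] add [dlj,plxkn,tvrup] -> 6 lines: kxcpn dlj plxkn tvrup loxkk euskb

Answer: kxcpn
dlj
plxkn
tvrup
loxkk
euskb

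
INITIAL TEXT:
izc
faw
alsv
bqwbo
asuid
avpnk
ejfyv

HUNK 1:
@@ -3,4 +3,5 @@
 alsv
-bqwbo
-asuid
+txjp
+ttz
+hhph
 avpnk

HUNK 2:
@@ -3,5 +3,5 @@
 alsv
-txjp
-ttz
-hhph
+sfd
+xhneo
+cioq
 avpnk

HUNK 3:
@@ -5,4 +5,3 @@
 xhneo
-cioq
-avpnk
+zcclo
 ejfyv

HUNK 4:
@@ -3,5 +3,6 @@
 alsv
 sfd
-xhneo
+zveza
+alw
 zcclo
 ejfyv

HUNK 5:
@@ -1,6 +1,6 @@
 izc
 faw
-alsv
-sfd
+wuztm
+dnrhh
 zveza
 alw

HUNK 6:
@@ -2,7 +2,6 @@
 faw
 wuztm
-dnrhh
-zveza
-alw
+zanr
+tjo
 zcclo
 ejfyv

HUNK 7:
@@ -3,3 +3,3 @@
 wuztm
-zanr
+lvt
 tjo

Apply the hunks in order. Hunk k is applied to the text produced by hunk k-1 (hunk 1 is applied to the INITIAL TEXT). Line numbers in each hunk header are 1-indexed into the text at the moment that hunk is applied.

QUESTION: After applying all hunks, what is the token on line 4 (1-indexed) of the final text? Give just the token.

Answer: lvt

Derivation:
Hunk 1: at line 3 remove [bqwbo,asuid] add [txjp,ttz,hhph] -> 8 lines: izc faw alsv txjp ttz hhph avpnk ejfyv
Hunk 2: at line 3 remove [txjp,ttz,hhph] add [sfd,xhneo,cioq] -> 8 lines: izc faw alsv sfd xhneo cioq avpnk ejfyv
Hunk 3: at line 5 remove [cioq,avpnk] add [zcclo] -> 7 lines: izc faw alsv sfd xhneo zcclo ejfyv
Hunk 4: at line 3 remove [xhneo] add [zveza,alw] -> 8 lines: izc faw alsv sfd zveza alw zcclo ejfyv
Hunk 5: at line 1 remove [alsv,sfd] add [wuztm,dnrhh] -> 8 lines: izc faw wuztm dnrhh zveza alw zcclo ejfyv
Hunk 6: at line 2 remove [dnrhh,zveza,alw] add [zanr,tjo] -> 7 lines: izc faw wuztm zanr tjo zcclo ejfyv
Hunk 7: at line 3 remove [zanr] add [lvt] -> 7 lines: izc faw wuztm lvt tjo zcclo ejfyv
Final line 4: lvt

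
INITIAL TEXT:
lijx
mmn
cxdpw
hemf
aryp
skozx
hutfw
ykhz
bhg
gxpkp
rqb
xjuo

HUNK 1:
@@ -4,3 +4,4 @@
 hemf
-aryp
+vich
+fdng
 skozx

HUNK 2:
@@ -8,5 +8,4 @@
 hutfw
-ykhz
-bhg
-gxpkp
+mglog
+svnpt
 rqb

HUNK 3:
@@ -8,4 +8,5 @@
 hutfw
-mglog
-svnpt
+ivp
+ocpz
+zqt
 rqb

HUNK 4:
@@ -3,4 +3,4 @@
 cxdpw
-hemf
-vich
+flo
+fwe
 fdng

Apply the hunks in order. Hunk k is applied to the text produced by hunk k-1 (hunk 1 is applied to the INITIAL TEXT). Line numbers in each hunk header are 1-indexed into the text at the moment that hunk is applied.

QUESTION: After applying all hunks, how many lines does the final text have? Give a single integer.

Hunk 1: at line 4 remove [aryp] add [vich,fdng] -> 13 lines: lijx mmn cxdpw hemf vich fdng skozx hutfw ykhz bhg gxpkp rqb xjuo
Hunk 2: at line 8 remove [ykhz,bhg,gxpkp] add [mglog,svnpt] -> 12 lines: lijx mmn cxdpw hemf vich fdng skozx hutfw mglog svnpt rqb xjuo
Hunk 3: at line 8 remove [mglog,svnpt] add [ivp,ocpz,zqt] -> 13 lines: lijx mmn cxdpw hemf vich fdng skozx hutfw ivp ocpz zqt rqb xjuo
Hunk 4: at line 3 remove [hemf,vich] add [flo,fwe] -> 13 lines: lijx mmn cxdpw flo fwe fdng skozx hutfw ivp ocpz zqt rqb xjuo
Final line count: 13

Answer: 13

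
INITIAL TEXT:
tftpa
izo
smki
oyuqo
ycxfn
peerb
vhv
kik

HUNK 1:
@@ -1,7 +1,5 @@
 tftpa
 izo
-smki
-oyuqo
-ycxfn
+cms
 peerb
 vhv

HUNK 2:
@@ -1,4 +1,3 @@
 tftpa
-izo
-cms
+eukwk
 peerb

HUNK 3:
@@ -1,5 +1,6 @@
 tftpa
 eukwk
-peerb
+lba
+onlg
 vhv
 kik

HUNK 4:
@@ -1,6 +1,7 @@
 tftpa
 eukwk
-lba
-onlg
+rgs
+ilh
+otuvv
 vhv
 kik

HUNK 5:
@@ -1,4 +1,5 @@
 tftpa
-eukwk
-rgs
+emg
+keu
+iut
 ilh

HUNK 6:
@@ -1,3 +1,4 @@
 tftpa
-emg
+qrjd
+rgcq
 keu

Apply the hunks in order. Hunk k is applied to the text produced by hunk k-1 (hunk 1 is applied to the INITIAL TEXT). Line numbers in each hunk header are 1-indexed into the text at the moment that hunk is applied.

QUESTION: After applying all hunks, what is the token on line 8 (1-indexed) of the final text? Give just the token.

Hunk 1: at line 1 remove [smki,oyuqo,ycxfn] add [cms] -> 6 lines: tftpa izo cms peerb vhv kik
Hunk 2: at line 1 remove [izo,cms] add [eukwk] -> 5 lines: tftpa eukwk peerb vhv kik
Hunk 3: at line 1 remove [peerb] add [lba,onlg] -> 6 lines: tftpa eukwk lba onlg vhv kik
Hunk 4: at line 1 remove [lba,onlg] add [rgs,ilh,otuvv] -> 7 lines: tftpa eukwk rgs ilh otuvv vhv kik
Hunk 5: at line 1 remove [eukwk,rgs] add [emg,keu,iut] -> 8 lines: tftpa emg keu iut ilh otuvv vhv kik
Hunk 6: at line 1 remove [emg] add [qrjd,rgcq] -> 9 lines: tftpa qrjd rgcq keu iut ilh otuvv vhv kik
Final line 8: vhv

Answer: vhv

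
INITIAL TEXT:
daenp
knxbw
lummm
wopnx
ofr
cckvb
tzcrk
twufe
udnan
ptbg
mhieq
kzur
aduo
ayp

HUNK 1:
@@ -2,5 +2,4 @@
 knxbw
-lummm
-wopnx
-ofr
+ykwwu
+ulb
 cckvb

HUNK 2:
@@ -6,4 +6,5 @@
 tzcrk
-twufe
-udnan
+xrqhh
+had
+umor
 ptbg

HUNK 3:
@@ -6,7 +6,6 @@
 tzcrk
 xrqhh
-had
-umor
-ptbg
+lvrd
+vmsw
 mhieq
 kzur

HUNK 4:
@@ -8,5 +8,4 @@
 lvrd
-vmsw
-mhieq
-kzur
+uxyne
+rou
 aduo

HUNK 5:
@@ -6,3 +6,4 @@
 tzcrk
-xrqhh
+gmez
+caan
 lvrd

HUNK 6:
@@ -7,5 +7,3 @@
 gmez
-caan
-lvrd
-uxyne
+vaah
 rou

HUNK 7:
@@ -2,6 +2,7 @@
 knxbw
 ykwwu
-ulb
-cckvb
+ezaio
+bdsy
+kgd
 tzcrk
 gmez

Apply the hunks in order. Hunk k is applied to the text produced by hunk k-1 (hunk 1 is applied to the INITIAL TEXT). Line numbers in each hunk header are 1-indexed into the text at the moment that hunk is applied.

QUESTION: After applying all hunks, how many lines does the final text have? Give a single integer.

Answer: 12

Derivation:
Hunk 1: at line 2 remove [lummm,wopnx,ofr] add [ykwwu,ulb] -> 13 lines: daenp knxbw ykwwu ulb cckvb tzcrk twufe udnan ptbg mhieq kzur aduo ayp
Hunk 2: at line 6 remove [twufe,udnan] add [xrqhh,had,umor] -> 14 lines: daenp knxbw ykwwu ulb cckvb tzcrk xrqhh had umor ptbg mhieq kzur aduo ayp
Hunk 3: at line 6 remove [had,umor,ptbg] add [lvrd,vmsw] -> 13 lines: daenp knxbw ykwwu ulb cckvb tzcrk xrqhh lvrd vmsw mhieq kzur aduo ayp
Hunk 4: at line 8 remove [vmsw,mhieq,kzur] add [uxyne,rou] -> 12 lines: daenp knxbw ykwwu ulb cckvb tzcrk xrqhh lvrd uxyne rou aduo ayp
Hunk 5: at line 6 remove [xrqhh] add [gmez,caan] -> 13 lines: daenp knxbw ykwwu ulb cckvb tzcrk gmez caan lvrd uxyne rou aduo ayp
Hunk 6: at line 7 remove [caan,lvrd,uxyne] add [vaah] -> 11 lines: daenp knxbw ykwwu ulb cckvb tzcrk gmez vaah rou aduo ayp
Hunk 7: at line 2 remove [ulb,cckvb] add [ezaio,bdsy,kgd] -> 12 lines: daenp knxbw ykwwu ezaio bdsy kgd tzcrk gmez vaah rou aduo ayp
Final line count: 12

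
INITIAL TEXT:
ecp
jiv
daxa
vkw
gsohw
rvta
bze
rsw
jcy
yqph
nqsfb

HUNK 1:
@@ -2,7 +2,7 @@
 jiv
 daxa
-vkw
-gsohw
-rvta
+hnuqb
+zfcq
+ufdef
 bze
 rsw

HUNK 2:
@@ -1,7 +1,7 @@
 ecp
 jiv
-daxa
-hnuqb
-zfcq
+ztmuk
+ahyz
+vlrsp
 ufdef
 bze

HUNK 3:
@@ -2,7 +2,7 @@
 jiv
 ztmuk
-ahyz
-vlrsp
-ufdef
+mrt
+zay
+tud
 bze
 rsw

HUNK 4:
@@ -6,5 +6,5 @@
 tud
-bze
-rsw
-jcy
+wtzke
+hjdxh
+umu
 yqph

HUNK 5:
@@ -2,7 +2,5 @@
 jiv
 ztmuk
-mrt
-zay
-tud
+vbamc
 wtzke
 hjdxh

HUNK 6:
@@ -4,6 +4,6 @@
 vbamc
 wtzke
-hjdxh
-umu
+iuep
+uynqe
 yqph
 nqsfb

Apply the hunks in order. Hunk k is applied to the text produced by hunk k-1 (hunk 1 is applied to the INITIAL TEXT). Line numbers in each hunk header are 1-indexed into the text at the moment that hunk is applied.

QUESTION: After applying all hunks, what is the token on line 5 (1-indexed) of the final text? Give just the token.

Answer: wtzke

Derivation:
Hunk 1: at line 2 remove [vkw,gsohw,rvta] add [hnuqb,zfcq,ufdef] -> 11 lines: ecp jiv daxa hnuqb zfcq ufdef bze rsw jcy yqph nqsfb
Hunk 2: at line 1 remove [daxa,hnuqb,zfcq] add [ztmuk,ahyz,vlrsp] -> 11 lines: ecp jiv ztmuk ahyz vlrsp ufdef bze rsw jcy yqph nqsfb
Hunk 3: at line 2 remove [ahyz,vlrsp,ufdef] add [mrt,zay,tud] -> 11 lines: ecp jiv ztmuk mrt zay tud bze rsw jcy yqph nqsfb
Hunk 4: at line 6 remove [bze,rsw,jcy] add [wtzke,hjdxh,umu] -> 11 lines: ecp jiv ztmuk mrt zay tud wtzke hjdxh umu yqph nqsfb
Hunk 5: at line 2 remove [mrt,zay,tud] add [vbamc] -> 9 lines: ecp jiv ztmuk vbamc wtzke hjdxh umu yqph nqsfb
Hunk 6: at line 4 remove [hjdxh,umu] add [iuep,uynqe] -> 9 lines: ecp jiv ztmuk vbamc wtzke iuep uynqe yqph nqsfb
Final line 5: wtzke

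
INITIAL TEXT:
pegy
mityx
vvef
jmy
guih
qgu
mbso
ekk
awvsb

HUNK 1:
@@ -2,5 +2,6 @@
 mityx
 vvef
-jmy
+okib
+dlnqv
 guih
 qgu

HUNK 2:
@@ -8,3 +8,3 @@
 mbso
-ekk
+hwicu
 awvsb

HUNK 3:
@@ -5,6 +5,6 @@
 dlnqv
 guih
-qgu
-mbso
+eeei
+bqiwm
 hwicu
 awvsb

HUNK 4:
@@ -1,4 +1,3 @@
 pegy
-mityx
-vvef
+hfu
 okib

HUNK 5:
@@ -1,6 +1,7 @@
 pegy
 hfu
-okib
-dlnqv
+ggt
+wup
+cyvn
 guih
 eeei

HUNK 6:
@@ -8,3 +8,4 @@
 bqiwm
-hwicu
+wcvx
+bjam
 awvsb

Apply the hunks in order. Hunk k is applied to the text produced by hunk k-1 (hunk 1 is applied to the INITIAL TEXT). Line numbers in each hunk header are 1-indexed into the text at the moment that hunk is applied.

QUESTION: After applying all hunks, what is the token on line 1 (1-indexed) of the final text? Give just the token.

Answer: pegy

Derivation:
Hunk 1: at line 2 remove [jmy] add [okib,dlnqv] -> 10 lines: pegy mityx vvef okib dlnqv guih qgu mbso ekk awvsb
Hunk 2: at line 8 remove [ekk] add [hwicu] -> 10 lines: pegy mityx vvef okib dlnqv guih qgu mbso hwicu awvsb
Hunk 3: at line 5 remove [qgu,mbso] add [eeei,bqiwm] -> 10 lines: pegy mityx vvef okib dlnqv guih eeei bqiwm hwicu awvsb
Hunk 4: at line 1 remove [mityx,vvef] add [hfu] -> 9 lines: pegy hfu okib dlnqv guih eeei bqiwm hwicu awvsb
Hunk 5: at line 1 remove [okib,dlnqv] add [ggt,wup,cyvn] -> 10 lines: pegy hfu ggt wup cyvn guih eeei bqiwm hwicu awvsb
Hunk 6: at line 8 remove [hwicu] add [wcvx,bjam] -> 11 lines: pegy hfu ggt wup cyvn guih eeei bqiwm wcvx bjam awvsb
Final line 1: pegy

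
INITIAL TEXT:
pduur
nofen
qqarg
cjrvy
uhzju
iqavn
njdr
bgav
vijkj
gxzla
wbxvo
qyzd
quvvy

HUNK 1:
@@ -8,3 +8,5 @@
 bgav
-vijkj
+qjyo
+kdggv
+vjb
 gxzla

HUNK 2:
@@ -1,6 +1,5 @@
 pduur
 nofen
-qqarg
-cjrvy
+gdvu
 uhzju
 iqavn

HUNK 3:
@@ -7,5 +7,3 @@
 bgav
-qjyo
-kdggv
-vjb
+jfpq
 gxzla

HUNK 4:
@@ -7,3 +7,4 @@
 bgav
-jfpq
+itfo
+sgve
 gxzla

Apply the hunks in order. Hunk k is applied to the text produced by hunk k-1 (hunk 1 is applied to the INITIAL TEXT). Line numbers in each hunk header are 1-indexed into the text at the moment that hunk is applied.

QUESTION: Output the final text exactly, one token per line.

Hunk 1: at line 8 remove [vijkj] add [qjyo,kdggv,vjb] -> 15 lines: pduur nofen qqarg cjrvy uhzju iqavn njdr bgav qjyo kdggv vjb gxzla wbxvo qyzd quvvy
Hunk 2: at line 1 remove [qqarg,cjrvy] add [gdvu] -> 14 lines: pduur nofen gdvu uhzju iqavn njdr bgav qjyo kdggv vjb gxzla wbxvo qyzd quvvy
Hunk 3: at line 7 remove [qjyo,kdggv,vjb] add [jfpq] -> 12 lines: pduur nofen gdvu uhzju iqavn njdr bgav jfpq gxzla wbxvo qyzd quvvy
Hunk 4: at line 7 remove [jfpq] add [itfo,sgve] -> 13 lines: pduur nofen gdvu uhzju iqavn njdr bgav itfo sgve gxzla wbxvo qyzd quvvy

Answer: pduur
nofen
gdvu
uhzju
iqavn
njdr
bgav
itfo
sgve
gxzla
wbxvo
qyzd
quvvy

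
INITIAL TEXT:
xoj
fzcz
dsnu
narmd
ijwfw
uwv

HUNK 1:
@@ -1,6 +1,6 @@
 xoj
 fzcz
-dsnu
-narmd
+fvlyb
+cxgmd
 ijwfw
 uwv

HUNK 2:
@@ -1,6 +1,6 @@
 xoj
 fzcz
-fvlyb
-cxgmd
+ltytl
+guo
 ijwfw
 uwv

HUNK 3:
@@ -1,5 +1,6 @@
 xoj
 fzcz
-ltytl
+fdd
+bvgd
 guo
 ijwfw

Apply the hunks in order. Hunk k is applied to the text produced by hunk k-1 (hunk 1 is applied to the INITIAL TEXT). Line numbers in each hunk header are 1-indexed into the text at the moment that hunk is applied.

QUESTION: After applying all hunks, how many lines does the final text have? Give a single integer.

Answer: 7

Derivation:
Hunk 1: at line 1 remove [dsnu,narmd] add [fvlyb,cxgmd] -> 6 lines: xoj fzcz fvlyb cxgmd ijwfw uwv
Hunk 2: at line 1 remove [fvlyb,cxgmd] add [ltytl,guo] -> 6 lines: xoj fzcz ltytl guo ijwfw uwv
Hunk 3: at line 1 remove [ltytl] add [fdd,bvgd] -> 7 lines: xoj fzcz fdd bvgd guo ijwfw uwv
Final line count: 7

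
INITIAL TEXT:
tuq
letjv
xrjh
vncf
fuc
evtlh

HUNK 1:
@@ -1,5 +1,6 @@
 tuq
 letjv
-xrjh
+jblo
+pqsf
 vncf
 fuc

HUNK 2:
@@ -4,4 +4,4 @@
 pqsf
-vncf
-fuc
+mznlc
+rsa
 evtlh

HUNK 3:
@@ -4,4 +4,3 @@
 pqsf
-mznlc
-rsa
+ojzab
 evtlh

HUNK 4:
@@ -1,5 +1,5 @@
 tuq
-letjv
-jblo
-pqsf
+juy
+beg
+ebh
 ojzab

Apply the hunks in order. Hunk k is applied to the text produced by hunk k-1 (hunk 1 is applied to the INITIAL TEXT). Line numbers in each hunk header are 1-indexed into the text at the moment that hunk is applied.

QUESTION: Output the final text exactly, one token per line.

Hunk 1: at line 1 remove [xrjh] add [jblo,pqsf] -> 7 lines: tuq letjv jblo pqsf vncf fuc evtlh
Hunk 2: at line 4 remove [vncf,fuc] add [mznlc,rsa] -> 7 lines: tuq letjv jblo pqsf mznlc rsa evtlh
Hunk 3: at line 4 remove [mznlc,rsa] add [ojzab] -> 6 lines: tuq letjv jblo pqsf ojzab evtlh
Hunk 4: at line 1 remove [letjv,jblo,pqsf] add [juy,beg,ebh] -> 6 lines: tuq juy beg ebh ojzab evtlh

Answer: tuq
juy
beg
ebh
ojzab
evtlh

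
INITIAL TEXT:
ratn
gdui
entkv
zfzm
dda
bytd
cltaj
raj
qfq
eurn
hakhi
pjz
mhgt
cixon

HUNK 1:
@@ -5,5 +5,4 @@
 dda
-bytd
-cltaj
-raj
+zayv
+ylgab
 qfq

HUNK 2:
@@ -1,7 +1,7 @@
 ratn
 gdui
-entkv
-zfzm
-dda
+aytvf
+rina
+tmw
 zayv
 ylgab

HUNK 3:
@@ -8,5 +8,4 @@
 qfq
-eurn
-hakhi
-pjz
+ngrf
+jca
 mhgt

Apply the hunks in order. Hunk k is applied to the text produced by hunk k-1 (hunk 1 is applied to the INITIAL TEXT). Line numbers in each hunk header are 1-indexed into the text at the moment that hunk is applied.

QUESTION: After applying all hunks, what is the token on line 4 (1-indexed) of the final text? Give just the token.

Answer: rina

Derivation:
Hunk 1: at line 5 remove [bytd,cltaj,raj] add [zayv,ylgab] -> 13 lines: ratn gdui entkv zfzm dda zayv ylgab qfq eurn hakhi pjz mhgt cixon
Hunk 2: at line 1 remove [entkv,zfzm,dda] add [aytvf,rina,tmw] -> 13 lines: ratn gdui aytvf rina tmw zayv ylgab qfq eurn hakhi pjz mhgt cixon
Hunk 3: at line 8 remove [eurn,hakhi,pjz] add [ngrf,jca] -> 12 lines: ratn gdui aytvf rina tmw zayv ylgab qfq ngrf jca mhgt cixon
Final line 4: rina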